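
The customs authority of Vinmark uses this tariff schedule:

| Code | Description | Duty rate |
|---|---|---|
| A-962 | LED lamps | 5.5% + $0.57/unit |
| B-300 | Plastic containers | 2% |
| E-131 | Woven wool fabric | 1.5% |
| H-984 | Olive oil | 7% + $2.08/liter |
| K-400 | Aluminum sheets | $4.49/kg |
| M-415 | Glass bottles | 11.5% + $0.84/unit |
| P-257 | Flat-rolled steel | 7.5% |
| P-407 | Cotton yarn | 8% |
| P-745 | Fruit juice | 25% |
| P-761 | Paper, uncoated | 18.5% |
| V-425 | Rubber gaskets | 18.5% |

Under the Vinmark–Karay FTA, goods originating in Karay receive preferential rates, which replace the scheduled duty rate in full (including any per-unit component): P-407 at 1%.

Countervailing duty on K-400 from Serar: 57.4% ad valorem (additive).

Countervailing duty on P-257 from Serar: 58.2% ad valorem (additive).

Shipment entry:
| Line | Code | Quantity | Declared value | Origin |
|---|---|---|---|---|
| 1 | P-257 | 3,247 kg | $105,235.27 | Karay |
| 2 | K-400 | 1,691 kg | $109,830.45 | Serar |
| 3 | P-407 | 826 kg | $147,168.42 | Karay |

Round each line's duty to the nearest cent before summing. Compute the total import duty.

Line 1 (P-257, Karay, 3,247 kg, $105,235.27):
Base rate for P-257 is 7.5%.
Origin Karay is the FTA partner but P-257 is not on the preference list; base rate stands.
The additional-duty order on P-257 targets Serar, not Karay; it does not apply.
Duty = $105,235.27 × 7.5% = $7,892.65.
Line 2 (K-400, Serar, 1,691 kg, $109,830.45):
Base rate for K-400 is $4.49/kg.
Additional duty on K-400 from Serar: +57.4% ad valorem. Applied ad valorem rate = 57.4%.
Duty = $109,830.45 × 57.4% + 1,691 × $4.49 = $70,635.27.
Line 3 (P-407, Karay, 826 kg, $147,168.42):
Base rate for P-407 is 8%.
Origin Karay qualifies under the Vinmark–Karay agreement and P-407 is covered: preferential rate 1% applies instead.
Duty = $147,168.42 × 1% = $1,471.68.
Total = $7,892.65 + $70,635.27 + $1,471.68 = $79,999.60.

$79,999.60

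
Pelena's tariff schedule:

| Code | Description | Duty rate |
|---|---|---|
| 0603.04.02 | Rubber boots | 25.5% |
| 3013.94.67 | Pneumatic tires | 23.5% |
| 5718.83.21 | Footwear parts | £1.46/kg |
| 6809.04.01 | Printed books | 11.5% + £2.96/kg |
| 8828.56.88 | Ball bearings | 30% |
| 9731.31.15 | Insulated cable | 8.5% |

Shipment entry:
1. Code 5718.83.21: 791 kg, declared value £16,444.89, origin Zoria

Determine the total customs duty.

Line 1 (5718.83.21, Zoria, 791 kg, £16,444.89):
Base rate for 5718.83.21 is £1.46/kg.
Duty = 791 × £1.46 = £1,154.86.

£1,154.86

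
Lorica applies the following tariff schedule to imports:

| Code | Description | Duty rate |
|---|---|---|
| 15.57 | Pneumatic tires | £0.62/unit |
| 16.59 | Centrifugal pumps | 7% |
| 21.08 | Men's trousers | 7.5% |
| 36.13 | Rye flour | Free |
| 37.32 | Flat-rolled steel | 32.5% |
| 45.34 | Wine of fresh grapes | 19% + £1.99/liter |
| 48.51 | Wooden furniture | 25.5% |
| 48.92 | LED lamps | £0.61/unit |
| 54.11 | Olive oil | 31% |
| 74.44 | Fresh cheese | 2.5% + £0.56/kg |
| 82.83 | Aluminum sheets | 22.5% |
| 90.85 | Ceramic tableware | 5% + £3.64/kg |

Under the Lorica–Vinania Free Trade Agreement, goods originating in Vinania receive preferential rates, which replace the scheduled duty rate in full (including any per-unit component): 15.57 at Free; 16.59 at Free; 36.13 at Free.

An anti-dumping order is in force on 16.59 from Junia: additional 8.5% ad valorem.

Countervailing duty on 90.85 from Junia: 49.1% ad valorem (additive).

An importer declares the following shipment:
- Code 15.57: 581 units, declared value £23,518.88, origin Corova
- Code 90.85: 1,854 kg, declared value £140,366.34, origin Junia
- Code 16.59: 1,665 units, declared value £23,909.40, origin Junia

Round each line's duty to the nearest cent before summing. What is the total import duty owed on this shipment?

£86,752.93

Line 1 (15.57, Corova, 581 units, £23,518.88):
Base rate for 15.57 is £0.62/unit.
15.57 has an FTA preferential rate, but origin Corova is not Vinania; base rate stands.
Duty = 581 × £0.62 = £360.22.
Line 2 (90.85, Junia, 1,854 kg, £140,366.34):
Base rate for 90.85 is 5% + £3.64/kg.
Additional duty on 90.85 from Junia: +49.1%. Applied ad valorem rate: 5% + 49.1% = 54.1%.
Duty = £140,366.34 × 54.1% + 1,854 × £3.64 = £82,686.75.
Line 3 (16.59, Junia, 1,665 units, £23,909.40):
Base rate for 16.59 is 7%.
16.59 has an FTA preferential rate, but origin Junia is not Vinania; base rate stands.
Additional duty on 16.59 from Junia: +8.5%. Applied ad valorem rate: 7% + 8.5% = 15.5%.
Duty = £23,909.40 × 15.5% = £3,705.96.
Total = £360.22 + £82,686.75 + £3,705.96 = £86,752.93.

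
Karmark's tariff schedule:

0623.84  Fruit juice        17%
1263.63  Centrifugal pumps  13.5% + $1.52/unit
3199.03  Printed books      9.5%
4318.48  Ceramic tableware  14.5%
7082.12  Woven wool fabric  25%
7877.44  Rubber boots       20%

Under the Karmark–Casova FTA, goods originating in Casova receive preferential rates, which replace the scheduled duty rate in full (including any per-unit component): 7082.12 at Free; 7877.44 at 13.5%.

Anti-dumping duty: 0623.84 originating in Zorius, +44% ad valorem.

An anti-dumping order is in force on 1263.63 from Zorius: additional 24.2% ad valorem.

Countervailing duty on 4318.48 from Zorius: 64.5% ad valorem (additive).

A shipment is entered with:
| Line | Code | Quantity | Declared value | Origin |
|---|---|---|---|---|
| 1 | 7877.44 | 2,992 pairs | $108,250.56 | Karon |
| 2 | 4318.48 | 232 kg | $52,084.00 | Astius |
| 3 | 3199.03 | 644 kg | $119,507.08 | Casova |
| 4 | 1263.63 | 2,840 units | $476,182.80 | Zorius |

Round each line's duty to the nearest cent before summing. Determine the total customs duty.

Line 1 (7877.44, Karon, 2,992 pairs, $108,250.56):
Base rate for 7877.44 is 20%.
7877.44 has an FTA preferential rate, but origin Karon is not Casova; base rate stands.
Duty = $108,250.56 × 20% = $21,650.11.
Line 2 (4318.48, Astius, 232 kg, $52,084.00):
Base rate for 4318.48 is 14.5%.
The additional-duty order on 4318.48 targets Zorius, not Astius; it does not apply.
Duty = $52,084.00 × 14.5% = $7,552.18.
Line 3 (3199.03, Casova, 644 kg, $119,507.08):
Base rate for 3199.03 is 9.5%.
Origin Casova is the FTA partner but 3199.03 is not on the preference list; base rate stands.
Duty = $119,507.08 × 9.5% = $11,353.17.
Line 4 (1263.63, Zorius, 2,840 units, $476,182.80):
Base rate for 1263.63 is 13.5% + $1.52/unit.
Additional duty on 1263.63 from Zorius: +24.2%. Applied ad valorem rate: 13.5% + 24.2% = 37.7%.
Duty = $476,182.80 × 37.7% + 2,840 × $1.52 = $183,837.72.
Total = $21,650.11 + $7,552.18 + $11,353.17 + $183,837.72 = $224,393.18.

$224,393.18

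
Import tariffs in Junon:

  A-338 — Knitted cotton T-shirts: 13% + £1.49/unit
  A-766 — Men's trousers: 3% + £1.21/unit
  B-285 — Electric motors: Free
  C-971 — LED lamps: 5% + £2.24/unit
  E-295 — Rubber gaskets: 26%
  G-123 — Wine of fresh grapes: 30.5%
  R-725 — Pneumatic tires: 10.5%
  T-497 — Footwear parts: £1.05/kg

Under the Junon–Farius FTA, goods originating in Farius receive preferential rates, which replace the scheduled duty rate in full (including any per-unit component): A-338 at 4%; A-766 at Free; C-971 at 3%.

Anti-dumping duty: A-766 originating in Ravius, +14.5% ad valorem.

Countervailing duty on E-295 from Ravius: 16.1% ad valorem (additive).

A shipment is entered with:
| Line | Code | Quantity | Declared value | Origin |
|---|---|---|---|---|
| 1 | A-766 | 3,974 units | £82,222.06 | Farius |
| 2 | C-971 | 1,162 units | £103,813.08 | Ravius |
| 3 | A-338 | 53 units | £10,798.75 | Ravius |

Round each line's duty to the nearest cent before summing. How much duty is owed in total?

£9,276.34

Line 1 (A-766, Farius, 3,974 units, £82,222.06):
Base rate for A-766 is 3% + £1.21/unit.
Origin Farius qualifies under the Junon–Farius agreement and A-766 is covered: preferential rate Free applies instead.
The additional-duty order on A-766 targets Ravius, not Farius; it does not apply.
Duty = £82,222.06 × 0% = £0.00.
Line 2 (C-971, Ravius, 1,162 units, £103,813.08):
Base rate for C-971 is 5% + £2.24/unit.
C-971 has an FTA preferential rate, but origin Ravius is not Farius; base rate stands.
Duty = £103,813.08 × 5% + 1,162 × £2.24 = £7,793.53.
Line 3 (A-338, Ravius, 53 units, £10,798.75):
Base rate for A-338 is 13% + £1.49/unit.
A-338 has an FTA preferential rate, but origin Ravius is not Farius; base rate stands.
Duty = £10,798.75 × 13% + 53 × £1.49 = £1,482.81.
Total = £0.00 + £7,793.53 + £1,482.81 = £9,276.34.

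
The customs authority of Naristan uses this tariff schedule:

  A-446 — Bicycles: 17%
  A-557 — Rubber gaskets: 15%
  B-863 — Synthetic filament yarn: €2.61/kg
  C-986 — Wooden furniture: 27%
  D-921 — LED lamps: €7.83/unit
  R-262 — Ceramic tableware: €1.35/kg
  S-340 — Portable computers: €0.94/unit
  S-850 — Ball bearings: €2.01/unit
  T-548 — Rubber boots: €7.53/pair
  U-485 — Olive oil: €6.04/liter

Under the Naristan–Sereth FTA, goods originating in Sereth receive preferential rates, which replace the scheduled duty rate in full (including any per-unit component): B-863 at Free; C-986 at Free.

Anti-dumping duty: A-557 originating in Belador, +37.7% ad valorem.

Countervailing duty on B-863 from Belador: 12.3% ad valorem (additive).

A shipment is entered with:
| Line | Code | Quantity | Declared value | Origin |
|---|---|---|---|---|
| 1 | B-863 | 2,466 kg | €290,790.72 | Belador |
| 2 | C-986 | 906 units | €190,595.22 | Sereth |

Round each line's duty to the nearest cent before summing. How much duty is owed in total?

Line 1 (B-863, Belador, 2,466 kg, €290,790.72):
Base rate for B-863 is €2.61/kg.
B-863 has an FTA preferential rate, but origin Belador is not Sereth; base rate stands.
Additional duty on B-863 from Belador: +12.3% ad valorem. Applied ad valorem rate = 12.3%.
Duty = €290,790.72 × 12.3% + 2,466 × €2.61 = €42,203.52.
Line 2 (C-986, Sereth, 906 units, €190,595.22):
Base rate for C-986 is 27%.
Origin Sereth qualifies under the Naristan–Sereth agreement and C-986 is covered: preferential rate Free applies instead.
Duty = €190,595.22 × 0% = €0.00.
Total = €42,203.52 + €0.00 = €42,203.52.

€42,203.52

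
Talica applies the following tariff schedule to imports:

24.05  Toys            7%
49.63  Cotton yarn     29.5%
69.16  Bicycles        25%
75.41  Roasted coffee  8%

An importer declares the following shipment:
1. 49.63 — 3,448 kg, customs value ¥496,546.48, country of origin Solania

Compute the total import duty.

Line 1 (49.63, Solania, 3,448 kg, ¥496,546.48):
Base rate for 49.63 is 29.5%.
Duty = ¥496,546.48 × 29.5% = ¥146,481.21.

¥146,481.21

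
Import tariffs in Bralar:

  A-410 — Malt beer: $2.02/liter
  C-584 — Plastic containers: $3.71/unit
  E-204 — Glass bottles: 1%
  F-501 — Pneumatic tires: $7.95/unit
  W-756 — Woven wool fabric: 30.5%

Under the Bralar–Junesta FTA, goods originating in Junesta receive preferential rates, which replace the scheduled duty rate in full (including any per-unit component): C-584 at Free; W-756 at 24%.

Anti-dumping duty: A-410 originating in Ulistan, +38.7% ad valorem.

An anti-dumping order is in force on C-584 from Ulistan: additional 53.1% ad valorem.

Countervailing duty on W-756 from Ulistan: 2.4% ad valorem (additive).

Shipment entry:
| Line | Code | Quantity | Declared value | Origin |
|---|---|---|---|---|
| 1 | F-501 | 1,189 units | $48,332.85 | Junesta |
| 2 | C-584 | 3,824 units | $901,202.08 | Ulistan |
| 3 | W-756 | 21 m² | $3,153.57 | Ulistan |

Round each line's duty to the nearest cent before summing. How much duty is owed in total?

$503,215.41

Line 1 (F-501, Junesta, 1,189 units, $48,332.85):
Base rate for F-501 is $7.95/unit.
Origin Junesta is the FTA partner but F-501 is not on the preference list; base rate stands.
Duty = 1,189 × $7.95 = $9,452.55.
Line 2 (C-584, Ulistan, 3,824 units, $901,202.08):
Base rate for C-584 is $3.71/unit.
C-584 has an FTA preferential rate, but origin Ulistan is not Junesta; base rate stands.
Additional duty on C-584 from Ulistan: +53.1% ad valorem. Applied ad valorem rate = 53.1%.
Duty = $901,202.08 × 53.1% + 3,824 × $3.71 = $492,725.34.
Line 3 (W-756, Ulistan, 21 m², $3,153.57):
Base rate for W-756 is 30.5%.
W-756 has an FTA preferential rate, but origin Ulistan is not Junesta; base rate stands.
Additional duty on W-756 from Ulistan: +2.4%. Applied ad valorem rate: 30.5% + 2.4% = 32.9%.
Duty = $3,153.57 × 32.9% = $1,037.52.
Total = $9,452.55 + $492,725.34 + $1,037.52 = $503,215.41.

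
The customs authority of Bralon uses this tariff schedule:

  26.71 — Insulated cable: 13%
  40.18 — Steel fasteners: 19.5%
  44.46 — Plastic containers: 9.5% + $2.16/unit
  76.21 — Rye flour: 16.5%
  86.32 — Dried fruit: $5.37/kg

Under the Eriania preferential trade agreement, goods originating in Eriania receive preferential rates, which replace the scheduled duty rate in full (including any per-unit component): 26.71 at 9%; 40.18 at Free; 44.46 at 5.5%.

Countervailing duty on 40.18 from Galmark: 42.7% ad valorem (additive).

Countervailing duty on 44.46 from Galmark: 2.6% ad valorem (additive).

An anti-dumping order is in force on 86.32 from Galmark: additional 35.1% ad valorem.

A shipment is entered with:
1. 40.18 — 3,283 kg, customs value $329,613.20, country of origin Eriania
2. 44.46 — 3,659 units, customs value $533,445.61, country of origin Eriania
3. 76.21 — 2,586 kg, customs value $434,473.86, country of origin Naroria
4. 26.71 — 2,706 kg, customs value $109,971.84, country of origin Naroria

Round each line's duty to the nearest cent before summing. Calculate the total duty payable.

Line 1 (40.18, Eriania, 3,283 kg, $329,613.20):
Base rate for 40.18 is 19.5%.
Origin Eriania qualifies under the Bralon–Eriania agreement and 40.18 is covered: preferential rate Free applies instead.
The additional-duty order on 40.18 targets Galmark, not Eriania; it does not apply.
Duty = $329,613.20 × 0% = $0.00.
Line 2 (44.46, Eriania, 3,659 units, $533,445.61):
Base rate for 44.46 is 9.5% + $2.16/unit.
Origin Eriania qualifies under the Bralon–Eriania agreement and 44.46 is covered: preferential rate 5.5% applies instead.
The additional-duty order on 44.46 targets Galmark, not Eriania; it does not apply.
Duty = $533,445.61 × 5.5% = $29,339.51.
Line 3 (76.21, Naroria, 2,586 kg, $434,473.86):
Base rate for 76.21 is 16.5%.
Duty = $434,473.86 × 16.5% = $71,688.19.
Line 4 (26.71, Naroria, 2,706 kg, $109,971.84):
Base rate for 26.71 is 13%.
26.71 has an FTA preferential rate, but origin Naroria is not Eriania; base rate stands.
Duty = $109,971.84 × 13% = $14,296.34.
Total = $0.00 + $29,339.51 + $71,688.19 + $14,296.34 = $115,324.04.

$115,324.04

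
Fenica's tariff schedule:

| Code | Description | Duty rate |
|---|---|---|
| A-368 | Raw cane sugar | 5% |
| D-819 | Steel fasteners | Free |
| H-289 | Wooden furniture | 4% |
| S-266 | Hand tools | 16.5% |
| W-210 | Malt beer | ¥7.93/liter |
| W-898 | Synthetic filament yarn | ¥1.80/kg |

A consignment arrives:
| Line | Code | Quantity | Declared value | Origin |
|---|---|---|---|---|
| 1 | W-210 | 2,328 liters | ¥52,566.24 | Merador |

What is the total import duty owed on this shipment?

Line 1 (W-210, Merador, 2,328 liters, ¥52,566.24):
Base rate for W-210 is ¥7.93/liter.
Duty = 2,328 × ¥7.93 = ¥18,461.04.

¥18,461.04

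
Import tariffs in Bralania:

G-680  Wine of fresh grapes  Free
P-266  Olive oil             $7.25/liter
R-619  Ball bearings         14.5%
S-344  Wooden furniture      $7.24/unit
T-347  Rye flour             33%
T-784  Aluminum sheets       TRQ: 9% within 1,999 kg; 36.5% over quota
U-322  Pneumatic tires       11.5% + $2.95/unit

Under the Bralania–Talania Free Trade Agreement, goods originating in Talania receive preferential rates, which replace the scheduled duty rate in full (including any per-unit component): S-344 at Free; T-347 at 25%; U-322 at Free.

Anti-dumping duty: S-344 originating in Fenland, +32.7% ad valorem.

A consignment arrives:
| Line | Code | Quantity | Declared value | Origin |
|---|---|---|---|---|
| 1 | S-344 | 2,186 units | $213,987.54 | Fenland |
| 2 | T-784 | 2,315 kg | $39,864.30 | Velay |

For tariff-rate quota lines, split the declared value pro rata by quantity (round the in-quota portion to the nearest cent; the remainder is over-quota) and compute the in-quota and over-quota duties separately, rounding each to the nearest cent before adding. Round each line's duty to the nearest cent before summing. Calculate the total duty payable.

Line 1 (S-344, Fenland, 2,186 units, $213,987.54):
Base rate for S-344 is $7.24/unit.
S-344 has an FTA preferential rate, but origin Fenland is not Talania; base rate stands.
Additional duty on S-344 from Fenland: +32.7% ad valorem. Applied ad valorem rate = 32.7%.
Duty = $213,987.54 × 32.7% + 2,186 × $7.24 = $85,800.57.
Line 2 (T-784, Velay, 2,315 kg, $39,864.30):
Code T-784 is under a tariff-rate quota (threshold 1,999 kg). In-quota: 1,999 kg at 9%; over-quota: 316 kg at 36.5%.
Pro-rata value split: in-quota = $39,864.30 × 1,999/2,315 = $34,422.78; over-quota = $39,864.30 − $34,422.78 = $5,441.52.
In-quota duty = $34,422.78 × 9% = $3,098.05. Over-quota duty = $5,441.52 × 36.5% = $1,986.15.
Line duty = $3,098.05 + $1,986.15 = $5,084.20.
Total = $85,800.57 + $5,084.20 = $90,884.77.

$90,884.77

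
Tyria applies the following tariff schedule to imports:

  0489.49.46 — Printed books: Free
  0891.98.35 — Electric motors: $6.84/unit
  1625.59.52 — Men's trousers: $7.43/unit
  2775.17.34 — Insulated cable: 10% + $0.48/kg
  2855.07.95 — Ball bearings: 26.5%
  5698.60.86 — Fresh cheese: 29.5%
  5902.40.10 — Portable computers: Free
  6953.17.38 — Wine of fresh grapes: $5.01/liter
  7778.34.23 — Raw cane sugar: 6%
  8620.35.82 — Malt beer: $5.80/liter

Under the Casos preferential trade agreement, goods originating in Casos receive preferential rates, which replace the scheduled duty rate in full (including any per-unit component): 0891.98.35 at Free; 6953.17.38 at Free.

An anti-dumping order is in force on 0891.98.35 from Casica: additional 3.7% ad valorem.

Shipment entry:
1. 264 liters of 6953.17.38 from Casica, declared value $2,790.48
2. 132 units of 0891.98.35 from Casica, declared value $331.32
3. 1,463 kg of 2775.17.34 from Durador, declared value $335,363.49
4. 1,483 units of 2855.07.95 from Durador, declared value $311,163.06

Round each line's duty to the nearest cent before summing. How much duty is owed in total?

$118,934.58

Line 1 (6953.17.38, Casica, 264 liters, $2,790.48):
Base rate for 6953.17.38 is $5.01/liter.
6953.17.38 has an FTA preferential rate, but origin Casica is not Casos; base rate stands.
Duty = 264 × $5.01 = $1,322.64.
Line 2 (0891.98.35, Casica, 132 units, $331.32):
Base rate for 0891.98.35 is $6.84/unit.
0891.98.35 has an FTA preferential rate, but origin Casica is not Casos; base rate stands.
Additional duty on 0891.98.35 from Casica: +3.7% ad valorem. Applied ad valorem rate = 3.7%.
Duty = $331.32 × 3.7% + 132 × $6.84 = $915.14.
Line 3 (2775.17.34, Durador, 1,463 kg, $335,363.49):
Base rate for 2775.17.34 is 10% + $0.48/kg.
Duty = $335,363.49 × 10% + 1,463 × $0.48 = $34,238.59.
Line 4 (2855.07.95, Durador, 1,483 units, $311,163.06):
Base rate for 2855.07.95 is 26.5%.
Duty = $311,163.06 × 26.5% = $82,458.21.
Total = $1,322.64 + $915.14 + $34,238.59 + $82,458.21 = $118,934.58.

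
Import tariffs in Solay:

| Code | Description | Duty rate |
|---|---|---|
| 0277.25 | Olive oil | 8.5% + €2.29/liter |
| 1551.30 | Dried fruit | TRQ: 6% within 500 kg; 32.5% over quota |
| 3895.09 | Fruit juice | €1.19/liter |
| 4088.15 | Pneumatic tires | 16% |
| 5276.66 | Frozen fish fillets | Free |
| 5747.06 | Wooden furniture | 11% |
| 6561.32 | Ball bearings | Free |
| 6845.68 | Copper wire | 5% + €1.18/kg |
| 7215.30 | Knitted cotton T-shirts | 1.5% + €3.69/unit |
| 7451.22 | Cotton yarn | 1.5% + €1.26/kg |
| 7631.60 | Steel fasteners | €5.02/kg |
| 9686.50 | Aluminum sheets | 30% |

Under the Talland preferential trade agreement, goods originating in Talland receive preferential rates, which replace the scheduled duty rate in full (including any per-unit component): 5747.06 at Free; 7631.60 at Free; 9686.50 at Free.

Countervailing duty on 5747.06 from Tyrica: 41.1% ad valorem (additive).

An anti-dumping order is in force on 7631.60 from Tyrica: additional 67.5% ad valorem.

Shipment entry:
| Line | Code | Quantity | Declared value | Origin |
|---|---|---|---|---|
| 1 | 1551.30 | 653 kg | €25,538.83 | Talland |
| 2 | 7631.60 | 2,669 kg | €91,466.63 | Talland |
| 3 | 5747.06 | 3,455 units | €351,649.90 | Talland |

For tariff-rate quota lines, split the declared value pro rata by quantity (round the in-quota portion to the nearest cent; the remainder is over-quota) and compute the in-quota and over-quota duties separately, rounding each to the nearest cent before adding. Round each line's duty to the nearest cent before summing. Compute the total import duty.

Line 1 (1551.30, Talland, 653 kg, €25,538.83):
Code 1551.30 is under a tariff-rate quota (threshold 500 kg). In-quota: 500 kg at 6%; over-quota: 153 kg at 32.5%.
Pro-rata value split: in-quota = €25,538.83 × 500/653 = €19,555.00; over-quota = €25,538.83 − €19,555.00 = €5,983.83.
In-quota duty = €19,555.00 × 6% = €1,173.30. Over-quota duty = €5,983.83 × 32.5% = €1,944.74.
Line duty = €1,173.30 + €1,944.74 = €3,118.04.
Line 2 (7631.60, Talland, 2,669 kg, €91,466.63):
Base rate for 7631.60 is €5.02/kg.
Origin Talland qualifies under the Solay–Talland agreement and 7631.60 is covered: preferential rate Free applies instead.
The additional-duty order on 7631.60 targets Tyrica, not Talland; it does not apply.
Duty = €91,466.63 × 0% = €0.00.
Line 3 (5747.06, Talland, 3,455 units, €351,649.90):
Base rate for 5747.06 is 11%.
Origin Talland qualifies under the Solay–Talland agreement and 5747.06 is covered: preferential rate Free applies instead.
The additional-duty order on 5747.06 targets Tyrica, not Talland; it does not apply.
Duty = €351,649.90 × 0% = €0.00.
Total = €3,118.04 + €0.00 + €0.00 = €3,118.04.

€3,118.04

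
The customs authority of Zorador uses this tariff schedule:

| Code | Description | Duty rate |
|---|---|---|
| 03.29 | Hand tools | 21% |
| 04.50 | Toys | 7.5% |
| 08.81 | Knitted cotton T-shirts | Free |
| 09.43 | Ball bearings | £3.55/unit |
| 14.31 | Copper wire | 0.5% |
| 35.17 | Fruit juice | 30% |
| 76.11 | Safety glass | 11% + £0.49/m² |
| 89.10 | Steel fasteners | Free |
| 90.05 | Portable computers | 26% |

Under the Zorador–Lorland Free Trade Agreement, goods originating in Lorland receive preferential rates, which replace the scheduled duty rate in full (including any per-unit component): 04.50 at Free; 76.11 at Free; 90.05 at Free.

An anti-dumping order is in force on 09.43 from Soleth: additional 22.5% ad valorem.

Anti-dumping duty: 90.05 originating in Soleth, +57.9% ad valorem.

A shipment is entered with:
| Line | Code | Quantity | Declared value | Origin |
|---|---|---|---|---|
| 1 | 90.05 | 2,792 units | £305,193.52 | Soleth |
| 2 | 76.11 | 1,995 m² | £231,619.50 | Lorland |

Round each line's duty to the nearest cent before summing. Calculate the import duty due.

£256,057.36

Line 1 (90.05, Soleth, 2,792 units, £305,193.52):
Base rate for 90.05 is 26%.
90.05 has an FTA preferential rate, but origin Soleth is not Lorland; base rate stands.
Additional duty on 90.05 from Soleth: +57.9%. Applied ad valorem rate: 26% + 57.9% = 83.9%.
Duty = £305,193.52 × 83.9% = £256,057.36.
Line 2 (76.11, Lorland, 1,995 m², £231,619.50):
Base rate for 76.11 is 11% + £0.49/m².
Origin Lorland qualifies under the Zorador–Lorland agreement and 76.11 is covered: preferential rate Free applies instead.
Duty = £231,619.50 × 0% = £0.00.
Total = £256,057.36 + £0.00 = £256,057.36.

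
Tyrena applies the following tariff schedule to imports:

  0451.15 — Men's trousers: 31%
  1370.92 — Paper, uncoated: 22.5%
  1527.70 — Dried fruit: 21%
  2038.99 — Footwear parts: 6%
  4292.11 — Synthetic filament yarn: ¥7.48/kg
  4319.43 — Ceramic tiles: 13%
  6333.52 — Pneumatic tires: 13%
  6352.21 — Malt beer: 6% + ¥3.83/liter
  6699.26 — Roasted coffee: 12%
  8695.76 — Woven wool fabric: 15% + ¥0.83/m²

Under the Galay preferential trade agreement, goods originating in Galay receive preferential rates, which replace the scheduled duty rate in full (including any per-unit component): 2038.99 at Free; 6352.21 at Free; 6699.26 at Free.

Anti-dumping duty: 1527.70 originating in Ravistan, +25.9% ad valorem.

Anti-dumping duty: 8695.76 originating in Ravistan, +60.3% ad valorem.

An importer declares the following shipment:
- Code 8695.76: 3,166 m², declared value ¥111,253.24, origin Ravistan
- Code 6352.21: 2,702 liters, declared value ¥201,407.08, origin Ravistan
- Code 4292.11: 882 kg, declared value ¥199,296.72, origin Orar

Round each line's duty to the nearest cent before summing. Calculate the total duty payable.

¥115,431.91

Line 1 (8695.76, Ravistan, 3,166 m², ¥111,253.24):
Base rate for 8695.76 is 15% + ¥0.83/m².
Additional duty on 8695.76 from Ravistan: +60.3%. Applied ad valorem rate: 15% + 60.3% = 75.3%.
Duty = ¥111,253.24 × 75.3% + 3,166 × ¥0.83 = ¥86,401.47.
Line 2 (6352.21, Ravistan, 2,702 liters, ¥201,407.08):
Base rate for 6352.21 is 6% + ¥3.83/liter.
6352.21 has an FTA preferential rate, but origin Ravistan is not Galay; base rate stands.
Duty = ¥201,407.08 × 6% + 2,702 × ¥3.83 = ¥22,433.08.
Line 3 (4292.11, Orar, 882 kg, ¥199,296.72):
Base rate for 4292.11 is ¥7.48/kg.
Duty = 882 × ¥7.48 = ¥6,597.36.
Total = ¥86,401.47 + ¥22,433.08 + ¥6,597.36 = ¥115,431.91.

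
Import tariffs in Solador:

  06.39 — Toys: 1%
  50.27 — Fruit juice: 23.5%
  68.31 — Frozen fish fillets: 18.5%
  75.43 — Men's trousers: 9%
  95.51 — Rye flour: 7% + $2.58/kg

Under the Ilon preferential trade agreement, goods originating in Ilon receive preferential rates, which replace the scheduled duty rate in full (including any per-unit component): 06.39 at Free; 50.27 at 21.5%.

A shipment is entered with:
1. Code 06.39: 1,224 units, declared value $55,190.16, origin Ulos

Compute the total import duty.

Line 1 (06.39, Ulos, 1,224 units, $55,190.16):
Base rate for 06.39 is 1%.
06.39 has an FTA preferential rate, but origin Ulos is not Ilon; base rate stands.
Duty = $55,190.16 × 1% = $551.90.

$551.90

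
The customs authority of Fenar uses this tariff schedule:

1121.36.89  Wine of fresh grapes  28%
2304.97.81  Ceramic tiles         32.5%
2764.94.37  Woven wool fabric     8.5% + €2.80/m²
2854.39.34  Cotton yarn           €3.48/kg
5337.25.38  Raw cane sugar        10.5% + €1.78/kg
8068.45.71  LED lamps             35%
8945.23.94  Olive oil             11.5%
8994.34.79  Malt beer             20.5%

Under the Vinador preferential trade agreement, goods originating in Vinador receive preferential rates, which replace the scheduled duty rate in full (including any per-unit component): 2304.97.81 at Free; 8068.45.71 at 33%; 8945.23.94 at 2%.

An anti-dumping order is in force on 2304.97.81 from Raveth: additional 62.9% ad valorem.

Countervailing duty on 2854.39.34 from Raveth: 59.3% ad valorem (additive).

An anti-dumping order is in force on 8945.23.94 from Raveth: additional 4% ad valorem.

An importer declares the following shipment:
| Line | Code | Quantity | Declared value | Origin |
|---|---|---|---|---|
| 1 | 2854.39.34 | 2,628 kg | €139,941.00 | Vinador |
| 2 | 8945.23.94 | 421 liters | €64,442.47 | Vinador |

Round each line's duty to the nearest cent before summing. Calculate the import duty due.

Line 1 (2854.39.34, Vinador, 2,628 kg, €139,941.00):
Base rate for 2854.39.34 is €3.48/kg.
Origin Vinador is the FTA partner but 2854.39.34 is not on the preference list; base rate stands.
The additional-duty order on 2854.39.34 targets Raveth, not Vinador; it does not apply.
Duty = 2,628 × €3.48 = €9,145.44.
Line 2 (8945.23.94, Vinador, 421 liters, €64,442.47):
Base rate for 8945.23.94 is 11.5%.
Origin Vinador qualifies under the Fenar–Vinador agreement and 8945.23.94 is covered: preferential rate 2% applies instead.
The additional-duty order on 8945.23.94 targets Raveth, not Vinador; it does not apply.
Duty = €64,442.47 × 2% = €1,288.85.
Total = €9,145.44 + €1,288.85 = €10,434.29.

€10,434.29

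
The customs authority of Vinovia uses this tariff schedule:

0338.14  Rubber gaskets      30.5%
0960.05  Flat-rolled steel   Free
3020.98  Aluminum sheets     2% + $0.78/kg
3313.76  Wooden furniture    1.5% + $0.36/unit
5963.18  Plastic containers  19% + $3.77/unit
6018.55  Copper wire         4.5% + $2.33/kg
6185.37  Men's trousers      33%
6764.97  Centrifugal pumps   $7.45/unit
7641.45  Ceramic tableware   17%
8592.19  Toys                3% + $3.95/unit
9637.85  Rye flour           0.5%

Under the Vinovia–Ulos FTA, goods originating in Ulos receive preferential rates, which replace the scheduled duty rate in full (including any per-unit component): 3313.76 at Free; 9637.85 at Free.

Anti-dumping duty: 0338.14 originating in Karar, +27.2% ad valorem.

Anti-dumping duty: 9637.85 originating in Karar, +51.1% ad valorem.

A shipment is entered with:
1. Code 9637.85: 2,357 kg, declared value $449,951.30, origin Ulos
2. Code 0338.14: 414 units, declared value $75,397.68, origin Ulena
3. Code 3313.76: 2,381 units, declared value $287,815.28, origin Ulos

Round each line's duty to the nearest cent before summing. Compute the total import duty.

$22,996.29

Line 1 (9637.85, Ulos, 2,357 kg, $449,951.30):
Base rate for 9637.85 is 0.5%.
Origin Ulos qualifies under the Vinovia–Ulos agreement and 9637.85 is covered: preferential rate Free applies instead.
The additional-duty order on 9637.85 targets Karar, not Ulos; it does not apply.
Duty = $449,951.30 × 0% = $0.00.
Line 2 (0338.14, Ulena, 414 units, $75,397.68):
Base rate for 0338.14 is 30.5%.
The additional-duty order on 0338.14 targets Karar, not Ulena; it does not apply.
Duty = $75,397.68 × 30.5% = $22,996.29.
Line 3 (3313.76, Ulos, 2,381 units, $287,815.28):
Base rate for 3313.76 is 1.5% + $0.36/unit.
Origin Ulos qualifies under the Vinovia–Ulos agreement and 3313.76 is covered: preferential rate Free applies instead.
Duty = $287,815.28 × 0% = $0.00.
Total = $0.00 + $22,996.29 + $0.00 = $22,996.29.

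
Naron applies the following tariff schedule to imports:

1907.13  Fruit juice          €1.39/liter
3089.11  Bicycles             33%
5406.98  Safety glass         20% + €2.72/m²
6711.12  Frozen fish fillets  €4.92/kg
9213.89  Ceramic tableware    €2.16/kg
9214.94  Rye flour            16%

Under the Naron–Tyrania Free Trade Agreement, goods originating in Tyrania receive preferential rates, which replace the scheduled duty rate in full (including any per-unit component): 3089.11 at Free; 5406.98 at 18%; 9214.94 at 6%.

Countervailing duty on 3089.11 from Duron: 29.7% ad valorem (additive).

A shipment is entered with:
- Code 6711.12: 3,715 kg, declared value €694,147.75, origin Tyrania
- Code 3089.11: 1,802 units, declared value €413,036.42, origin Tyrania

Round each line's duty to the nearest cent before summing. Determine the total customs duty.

Line 1 (6711.12, Tyrania, 3,715 kg, €694,147.75):
Base rate for 6711.12 is €4.92/kg.
Origin Tyrania is the FTA partner but 6711.12 is not on the preference list; base rate stands.
Duty = 3,715 × €4.92 = €18,277.80.
Line 2 (3089.11, Tyrania, 1,802 units, €413,036.42):
Base rate for 3089.11 is 33%.
Origin Tyrania qualifies under the Naron–Tyrania agreement and 3089.11 is covered: preferential rate Free applies instead.
The additional-duty order on 3089.11 targets Duron, not Tyrania; it does not apply.
Duty = €413,036.42 × 0% = €0.00.
Total = €18,277.80 + €0.00 = €18,277.80.

€18,277.80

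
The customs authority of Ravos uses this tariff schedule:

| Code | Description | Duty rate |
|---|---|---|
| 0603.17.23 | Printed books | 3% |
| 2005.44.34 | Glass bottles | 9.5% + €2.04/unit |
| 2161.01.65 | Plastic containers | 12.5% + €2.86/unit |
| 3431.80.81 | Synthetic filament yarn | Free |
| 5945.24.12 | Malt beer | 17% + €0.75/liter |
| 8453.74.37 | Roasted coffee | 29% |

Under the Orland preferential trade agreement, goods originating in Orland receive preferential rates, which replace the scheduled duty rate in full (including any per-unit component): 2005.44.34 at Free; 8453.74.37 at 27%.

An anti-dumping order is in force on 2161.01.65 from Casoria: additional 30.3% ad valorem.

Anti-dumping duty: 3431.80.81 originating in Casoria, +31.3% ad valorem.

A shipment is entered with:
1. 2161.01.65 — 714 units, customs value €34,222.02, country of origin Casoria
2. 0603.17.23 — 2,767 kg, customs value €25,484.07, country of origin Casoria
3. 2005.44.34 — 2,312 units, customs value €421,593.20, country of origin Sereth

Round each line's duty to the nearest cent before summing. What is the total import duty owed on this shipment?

€62,221.41

Line 1 (2161.01.65, Casoria, 714 units, €34,222.02):
Base rate for 2161.01.65 is 12.5% + €2.86/unit.
Additional duty on 2161.01.65 from Casoria: +30.3%. Applied ad valorem rate: 12.5% + 30.3% = 42.8%.
Duty = €34,222.02 × 42.8% + 714 × €2.86 = €16,689.06.
Line 2 (0603.17.23, Casoria, 2,767 kg, €25,484.07):
Base rate for 0603.17.23 is 3%.
Duty = €25,484.07 × 3% = €764.52.
Line 3 (2005.44.34, Sereth, 2,312 units, €421,593.20):
Base rate for 2005.44.34 is 9.5% + €2.04/unit.
2005.44.34 has an FTA preferential rate, but origin Sereth is not Orland; base rate stands.
Duty = €421,593.20 × 9.5% + 2,312 × €2.04 = €44,767.83.
Total = €16,689.06 + €764.52 + €44,767.83 = €62,221.41.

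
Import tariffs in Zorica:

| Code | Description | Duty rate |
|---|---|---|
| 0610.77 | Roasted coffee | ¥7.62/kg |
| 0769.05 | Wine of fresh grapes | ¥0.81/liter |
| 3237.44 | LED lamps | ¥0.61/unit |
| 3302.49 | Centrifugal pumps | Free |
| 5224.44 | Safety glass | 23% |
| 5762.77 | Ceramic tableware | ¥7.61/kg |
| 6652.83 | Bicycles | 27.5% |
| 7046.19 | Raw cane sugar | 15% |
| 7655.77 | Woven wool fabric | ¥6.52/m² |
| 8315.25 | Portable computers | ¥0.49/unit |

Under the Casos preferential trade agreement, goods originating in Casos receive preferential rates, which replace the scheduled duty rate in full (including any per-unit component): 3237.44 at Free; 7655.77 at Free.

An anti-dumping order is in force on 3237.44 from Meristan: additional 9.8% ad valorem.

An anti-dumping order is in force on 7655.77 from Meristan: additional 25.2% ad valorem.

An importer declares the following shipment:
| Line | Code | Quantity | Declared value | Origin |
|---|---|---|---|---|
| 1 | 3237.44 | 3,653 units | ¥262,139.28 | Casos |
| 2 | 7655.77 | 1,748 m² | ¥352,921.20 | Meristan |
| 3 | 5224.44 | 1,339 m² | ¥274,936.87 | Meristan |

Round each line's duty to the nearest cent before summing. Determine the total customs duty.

Line 1 (3237.44, Casos, 3,653 units, ¥262,139.28):
Base rate for 3237.44 is ¥0.61/unit.
Origin Casos qualifies under the Zorica–Casos agreement and 3237.44 is covered: preferential rate Free applies instead.
The additional-duty order on 3237.44 targets Meristan, not Casos; it does not apply.
Duty = ¥262,139.28 × 0% = ¥0.00.
Line 2 (7655.77, Meristan, 1,748 m², ¥352,921.20):
Base rate for 7655.77 is ¥6.52/m².
7655.77 has an FTA preferential rate, but origin Meristan is not Casos; base rate stands.
Additional duty on 7655.77 from Meristan: +25.2% ad valorem. Applied ad valorem rate = 25.2%.
Duty = ¥352,921.20 × 25.2% + 1,748 × ¥6.52 = ¥100,333.10.
Line 3 (5224.44, Meristan, 1,339 m², ¥274,936.87):
Base rate for 5224.44 is 23%.
Duty = ¥274,936.87 × 23% = ¥63,235.48.
Total = ¥0.00 + ¥100,333.10 + ¥63,235.48 = ¥163,568.58.

¥163,568.58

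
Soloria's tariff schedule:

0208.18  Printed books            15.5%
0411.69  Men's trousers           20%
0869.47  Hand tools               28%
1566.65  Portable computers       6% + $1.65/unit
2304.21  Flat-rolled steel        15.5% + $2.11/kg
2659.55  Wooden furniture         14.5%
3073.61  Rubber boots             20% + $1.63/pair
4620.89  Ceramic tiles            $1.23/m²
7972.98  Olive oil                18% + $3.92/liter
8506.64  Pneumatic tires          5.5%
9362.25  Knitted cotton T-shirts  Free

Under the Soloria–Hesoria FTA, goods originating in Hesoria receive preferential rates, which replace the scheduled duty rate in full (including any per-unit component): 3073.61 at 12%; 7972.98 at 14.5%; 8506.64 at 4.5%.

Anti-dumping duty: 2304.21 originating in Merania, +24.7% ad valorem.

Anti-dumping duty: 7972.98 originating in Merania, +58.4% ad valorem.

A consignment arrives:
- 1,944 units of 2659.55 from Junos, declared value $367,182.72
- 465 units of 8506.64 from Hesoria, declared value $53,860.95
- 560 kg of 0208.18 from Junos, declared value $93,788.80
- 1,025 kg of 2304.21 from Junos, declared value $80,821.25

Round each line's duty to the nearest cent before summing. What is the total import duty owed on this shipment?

$84,892.53

Line 1 (2659.55, Junos, 1,944 units, $367,182.72):
Base rate for 2659.55 is 14.5%.
Duty = $367,182.72 × 14.5% = $53,241.49.
Line 2 (8506.64, Hesoria, 465 units, $53,860.95):
Base rate for 8506.64 is 5.5%.
Origin Hesoria qualifies under the Soloria–Hesoria agreement and 8506.64 is covered: preferential rate 4.5% applies instead.
Duty = $53,860.95 × 4.5% = $2,423.74.
Line 3 (0208.18, Junos, 560 kg, $93,788.80):
Base rate for 0208.18 is 15.5%.
Duty = $93,788.80 × 15.5% = $14,537.26.
Line 4 (2304.21, Junos, 1,025 kg, $80,821.25):
Base rate for 2304.21 is 15.5% + $2.11/kg.
The additional-duty order on 2304.21 targets Merania, not Junos; it does not apply.
Duty = $80,821.25 × 15.5% + 1,025 × $2.11 = $14,690.04.
Total = $53,241.49 + $2,423.74 + $14,537.26 + $14,690.04 = $84,892.53.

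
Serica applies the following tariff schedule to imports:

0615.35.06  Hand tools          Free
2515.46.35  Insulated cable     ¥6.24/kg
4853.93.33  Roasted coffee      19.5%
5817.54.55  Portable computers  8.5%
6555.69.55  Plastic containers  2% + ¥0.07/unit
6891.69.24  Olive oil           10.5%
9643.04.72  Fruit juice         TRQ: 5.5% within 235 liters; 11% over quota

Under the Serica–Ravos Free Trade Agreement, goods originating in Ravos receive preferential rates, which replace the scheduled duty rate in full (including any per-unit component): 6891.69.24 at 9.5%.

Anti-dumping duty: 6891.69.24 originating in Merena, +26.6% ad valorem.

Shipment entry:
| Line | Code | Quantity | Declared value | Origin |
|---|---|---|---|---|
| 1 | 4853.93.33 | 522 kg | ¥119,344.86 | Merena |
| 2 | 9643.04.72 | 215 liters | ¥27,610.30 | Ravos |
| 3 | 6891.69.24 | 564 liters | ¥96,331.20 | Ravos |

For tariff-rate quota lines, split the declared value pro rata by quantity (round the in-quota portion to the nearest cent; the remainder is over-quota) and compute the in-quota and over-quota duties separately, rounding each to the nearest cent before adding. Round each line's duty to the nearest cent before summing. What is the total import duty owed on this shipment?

¥33,942.28

Line 1 (4853.93.33, Merena, 522 kg, ¥119,344.86):
Base rate for 4853.93.33 is 19.5%.
Duty = ¥119,344.86 × 19.5% = ¥23,272.25.
Line 2 (9643.04.72, Ravos, 215 liters, ¥27,610.30):
Code 9643.04.72 is under a tariff-rate quota (threshold 235 liters). Quantity 215 liters is within the quota, so the in-quota rate 5.5% applies to the full value.
Duty = ¥27,610.30 × 5.5% = ¥1,518.57.
Line 3 (6891.69.24, Ravos, 564 liters, ¥96,331.20):
Base rate for 6891.69.24 is 10.5%.
Origin Ravos qualifies under the Serica–Ravos agreement and 6891.69.24 is covered: preferential rate 9.5% applies instead.
The additional-duty order on 6891.69.24 targets Merena, not Ravos; it does not apply.
Duty = ¥96,331.20 × 9.5% = ¥9,151.46.
Total = ¥23,272.25 + ¥1,518.57 + ¥9,151.46 = ¥33,942.28.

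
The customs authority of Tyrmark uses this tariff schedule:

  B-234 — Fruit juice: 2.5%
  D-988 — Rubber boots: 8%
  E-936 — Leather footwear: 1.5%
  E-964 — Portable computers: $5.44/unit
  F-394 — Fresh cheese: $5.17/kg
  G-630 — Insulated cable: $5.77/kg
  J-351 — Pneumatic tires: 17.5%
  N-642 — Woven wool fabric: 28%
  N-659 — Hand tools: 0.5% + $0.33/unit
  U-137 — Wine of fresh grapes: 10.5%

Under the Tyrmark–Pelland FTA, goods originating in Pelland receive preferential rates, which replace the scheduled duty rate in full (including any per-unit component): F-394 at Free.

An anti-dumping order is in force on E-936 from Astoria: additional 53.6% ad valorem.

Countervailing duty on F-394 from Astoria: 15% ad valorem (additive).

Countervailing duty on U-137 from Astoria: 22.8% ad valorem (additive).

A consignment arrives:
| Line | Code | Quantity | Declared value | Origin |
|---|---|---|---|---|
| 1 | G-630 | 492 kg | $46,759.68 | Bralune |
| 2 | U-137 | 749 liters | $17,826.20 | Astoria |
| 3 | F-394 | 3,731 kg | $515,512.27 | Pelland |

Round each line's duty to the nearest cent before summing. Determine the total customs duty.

Line 1 (G-630, Bralune, 492 kg, $46,759.68):
Base rate for G-630 is $5.77/kg.
Duty = 492 × $5.77 = $2,838.84.
Line 2 (U-137, Astoria, 749 liters, $17,826.20):
Base rate for U-137 is 10.5%.
Additional duty on U-137 from Astoria: +22.8%. Applied ad valorem rate: 10.5% + 22.8% = 33.3%.
Duty = $17,826.20 × 33.3% = $5,936.12.
Line 3 (F-394, Pelland, 3,731 kg, $515,512.27):
Base rate for F-394 is $5.17/kg.
Origin Pelland qualifies under the Tyrmark–Pelland agreement and F-394 is covered: preferential rate Free applies instead.
The additional-duty order on F-394 targets Astoria, not Pelland; it does not apply.
Duty = $515,512.27 × 0% = $0.00.
Total = $2,838.84 + $5,936.12 + $0.00 = $8,774.96.

$8,774.96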